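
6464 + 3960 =10424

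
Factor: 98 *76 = 7448 = 2^3 *7^2*19^1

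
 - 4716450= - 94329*50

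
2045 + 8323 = 10368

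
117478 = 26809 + 90669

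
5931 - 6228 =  - 297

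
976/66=488/33=14.79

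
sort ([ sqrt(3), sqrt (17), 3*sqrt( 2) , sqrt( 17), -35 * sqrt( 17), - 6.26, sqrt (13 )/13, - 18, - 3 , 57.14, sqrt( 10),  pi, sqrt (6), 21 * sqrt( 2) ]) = [ - 35*sqrt(17), - 18, - 6.26,-3, sqrt( 13 )/13, sqrt (3),sqrt (6),  pi, sqrt(10) , sqrt( 17), sqrt ( 17) , 3 * sqrt( 2 ), 21*sqrt (2),57.14]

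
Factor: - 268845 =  - 3^1*5^1 * 17923^1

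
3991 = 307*13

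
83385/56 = 1489 + 1/56 = 1489.02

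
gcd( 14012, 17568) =4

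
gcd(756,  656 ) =4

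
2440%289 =128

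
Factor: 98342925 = 3^1*5^2* 1311239^1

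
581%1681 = 581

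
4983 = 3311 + 1672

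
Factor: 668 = 2^2*167^1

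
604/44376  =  151/11094 = 0.01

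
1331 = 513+818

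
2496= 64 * 39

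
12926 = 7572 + 5354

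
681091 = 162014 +519077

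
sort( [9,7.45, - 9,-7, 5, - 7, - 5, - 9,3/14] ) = [ - 9, - 9, - 7, - 7,-5,3/14,5, 7.45,9] 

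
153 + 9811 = 9964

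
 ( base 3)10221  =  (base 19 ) 5b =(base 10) 106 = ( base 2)1101010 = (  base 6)254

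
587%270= 47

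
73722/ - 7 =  - 73722/7= - 10531.71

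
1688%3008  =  1688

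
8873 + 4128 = 13001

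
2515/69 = 36 + 31/69 = 36.45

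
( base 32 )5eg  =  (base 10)5584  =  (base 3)21122211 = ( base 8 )12720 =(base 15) 19C4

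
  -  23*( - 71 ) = 1633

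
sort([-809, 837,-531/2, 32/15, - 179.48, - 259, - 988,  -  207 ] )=[-988, - 809, - 531/2, - 259, - 207, - 179.48, 32/15, 837] 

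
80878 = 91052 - 10174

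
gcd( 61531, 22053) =1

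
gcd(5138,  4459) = 7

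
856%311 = 234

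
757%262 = 233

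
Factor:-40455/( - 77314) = 2^( - 1)*3^2*5^1*43^( - 1 ) = 45/86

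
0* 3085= 0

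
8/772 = 2/193 = 0.01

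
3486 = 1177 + 2309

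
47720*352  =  16797440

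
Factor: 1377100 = 2^2*5^2*47^1*293^1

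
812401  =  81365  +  731036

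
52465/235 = 10493/47 = 223.26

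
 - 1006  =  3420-4426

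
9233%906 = 173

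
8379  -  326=8053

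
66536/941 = 66536/941 = 70.71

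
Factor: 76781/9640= 2^(  -  3) * 5^ (  -  1)*241^(  -  1)  *76781^1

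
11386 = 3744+7642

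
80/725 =16/145 =0.11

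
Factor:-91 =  - 7^1*13^1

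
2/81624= 1/40812=   0.00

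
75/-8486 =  - 1+8411/8486 = -0.01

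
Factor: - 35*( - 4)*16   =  2240 = 2^6 * 5^1 * 7^1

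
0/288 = 0 = 0.00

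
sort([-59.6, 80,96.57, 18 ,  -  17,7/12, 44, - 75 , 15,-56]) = [ - 75, - 59.6, - 56, - 17 , 7/12, 15,18, 44,  80,  96.57]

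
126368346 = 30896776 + 95471570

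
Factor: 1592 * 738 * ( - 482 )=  - 566299872 = - 2^5*3^2*41^1*199^1 * 241^1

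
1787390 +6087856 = 7875246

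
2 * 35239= 70478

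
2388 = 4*597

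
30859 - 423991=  - 393132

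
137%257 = 137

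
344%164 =16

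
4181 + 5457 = 9638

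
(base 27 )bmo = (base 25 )DKC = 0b10000110111101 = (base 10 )8637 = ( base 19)14hb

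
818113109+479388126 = 1297501235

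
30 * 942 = 28260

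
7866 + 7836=15702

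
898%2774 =898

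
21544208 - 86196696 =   -  64652488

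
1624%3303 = 1624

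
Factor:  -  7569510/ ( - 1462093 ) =2^1*3^1*5^1*13^2*29^(  -  1)*1493^1 * 50417^( -1 ) 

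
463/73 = 463/73=6.34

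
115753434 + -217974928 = -102221494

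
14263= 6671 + 7592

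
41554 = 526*79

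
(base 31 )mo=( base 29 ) oa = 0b1011000010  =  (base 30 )NG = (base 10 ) 706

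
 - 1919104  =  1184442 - 3103546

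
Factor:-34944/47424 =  - 2^1*7^1*19^( - 1) = -14/19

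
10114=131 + 9983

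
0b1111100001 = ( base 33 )U3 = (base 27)19l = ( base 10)993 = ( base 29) 157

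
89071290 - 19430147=69641143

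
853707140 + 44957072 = 898664212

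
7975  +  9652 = 17627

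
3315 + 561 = 3876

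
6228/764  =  1557/191 = 8.15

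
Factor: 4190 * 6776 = 28391440 = 2^4*5^1*7^1*11^2*419^1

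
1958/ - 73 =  - 1958/73 = - 26.82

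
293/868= 293/868 =0.34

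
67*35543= 2381381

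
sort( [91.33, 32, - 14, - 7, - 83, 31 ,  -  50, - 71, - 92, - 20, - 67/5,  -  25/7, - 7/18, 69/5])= [ - 92, - 83, - 71, - 50, - 20, - 14,  -  67/5, - 7, -25/7,-7/18, 69/5,31 , 32, 91.33 ]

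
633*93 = 58869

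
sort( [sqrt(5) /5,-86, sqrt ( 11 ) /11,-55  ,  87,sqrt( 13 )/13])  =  [ - 86,-55, sqrt( 13) /13, sqrt( 11 )/11 , sqrt(5) /5 , 87]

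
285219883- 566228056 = - 281008173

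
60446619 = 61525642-1079023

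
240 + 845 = 1085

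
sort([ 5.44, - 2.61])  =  [ - 2.61, 5.44 ] 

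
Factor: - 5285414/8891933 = -2^1*881^( - 1 ) * 10093^(- 1)*2642707^1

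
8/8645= 8/8645= 0.00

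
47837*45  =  2152665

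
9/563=9/563 = 0.02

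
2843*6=17058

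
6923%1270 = 573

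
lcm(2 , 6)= 6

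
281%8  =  1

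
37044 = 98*378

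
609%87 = 0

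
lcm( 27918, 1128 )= 111672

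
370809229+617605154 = 988414383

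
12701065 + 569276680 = 581977745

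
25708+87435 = 113143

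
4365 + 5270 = 9635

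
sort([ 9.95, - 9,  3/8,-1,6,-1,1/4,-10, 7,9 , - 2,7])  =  [ - 10, - 9, - 2, - 1, - 1, 1/4,  3/8, 6 , 7,7,9,9.95 ] 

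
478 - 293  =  185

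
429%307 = 122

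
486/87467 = 486/87467 = 0.01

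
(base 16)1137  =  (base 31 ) 4i5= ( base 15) 148C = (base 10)4407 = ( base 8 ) 10467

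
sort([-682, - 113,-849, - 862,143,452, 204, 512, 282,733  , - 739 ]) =[ - 862,-849, - 739, -682, - 113,143, 204,282, 452,512 , 733]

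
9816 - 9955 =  - 139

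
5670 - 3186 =2484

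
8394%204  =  30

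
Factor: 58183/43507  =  83^1*139^( - 1 ) * 313^ ( - 1 ) * 701^1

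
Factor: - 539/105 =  - 77/15 = - 3^(-1 )*5^(-1)*7^1*11^1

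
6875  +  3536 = 10411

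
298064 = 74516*4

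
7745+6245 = 13990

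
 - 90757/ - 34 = 2669+11/34 = 2669.32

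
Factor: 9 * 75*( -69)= - 46575 = -3^4*5^2*23^1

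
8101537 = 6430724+1670813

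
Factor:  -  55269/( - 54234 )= 2^( - 1 )* 3^1 * 89^1 * 131^ (- 1)=   267/262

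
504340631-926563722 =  - 422223091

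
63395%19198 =5801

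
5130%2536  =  58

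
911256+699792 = 1611048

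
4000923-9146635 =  -5145712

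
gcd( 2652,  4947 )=51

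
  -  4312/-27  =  4312/27=159.70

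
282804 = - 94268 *(-3 ) 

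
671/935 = 61/85 = 0.72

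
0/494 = 0 = 0.00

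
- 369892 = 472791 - 842683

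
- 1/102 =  - 1 + 101/102=- 0.01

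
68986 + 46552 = 115538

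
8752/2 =4376 = 4376.00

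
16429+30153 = 46582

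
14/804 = 7/402 = 0.02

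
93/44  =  2+5/44 = 2.11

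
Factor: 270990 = 2^1*3^2 * 5^1*3011^1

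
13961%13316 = 645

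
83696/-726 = -116+260/363=   - 115.28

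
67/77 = 67/77 = 0.87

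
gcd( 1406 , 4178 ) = 2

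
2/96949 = 2/96949 = 0.00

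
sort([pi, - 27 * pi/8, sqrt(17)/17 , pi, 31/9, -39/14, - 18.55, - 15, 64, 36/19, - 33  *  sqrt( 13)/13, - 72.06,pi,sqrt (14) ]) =[ - 72.06,-18.55 , - 15, -27*pi/8, - 33*sqrt (13) /13, - 39/14, sqrt(17)/17, 36/19, pi , pi , pi, 31/9, sqrt( 14), 64] 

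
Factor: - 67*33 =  - 3^1 * 11^1*67^1 = - 2211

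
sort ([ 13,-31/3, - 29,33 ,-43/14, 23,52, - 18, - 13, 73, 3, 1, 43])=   [ - 29, - 18, - 13, - 31/3,- 43/14 , 1,3,13, 23,33,43, 52,73]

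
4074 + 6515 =10589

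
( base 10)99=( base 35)2T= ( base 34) 2V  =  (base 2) 1100011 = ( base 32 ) 33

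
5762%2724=314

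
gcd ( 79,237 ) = 79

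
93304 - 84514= 8790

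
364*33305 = 12123020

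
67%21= 4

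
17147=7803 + 9344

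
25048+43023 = 68071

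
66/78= 11/13= 0.85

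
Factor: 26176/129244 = 2^4*79^( - 1 ) = 16/79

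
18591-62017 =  - 43426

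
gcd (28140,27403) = 67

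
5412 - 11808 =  - 6396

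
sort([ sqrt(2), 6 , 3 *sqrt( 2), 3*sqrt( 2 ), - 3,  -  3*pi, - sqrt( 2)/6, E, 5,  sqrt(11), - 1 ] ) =[ - 3*pi, - 3, - 1, - sqrt(2)/6,sqrt( 2 ), E,sqrt( 11 ),3*sqrt( 2 ), 3 * sqrt(2), 5, 6 ] 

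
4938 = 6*823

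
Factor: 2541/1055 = 3^1* 5^(  -  1 ) *7^1*11^2 * 211^( - 1 ) 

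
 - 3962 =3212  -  7174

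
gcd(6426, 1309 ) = 119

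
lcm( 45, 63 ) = 315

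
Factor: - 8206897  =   - 67^1*347^1 * 353^1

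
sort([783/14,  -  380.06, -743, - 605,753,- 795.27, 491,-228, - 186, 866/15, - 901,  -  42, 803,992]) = [-901,-795.27, - 743, - 605,- 380.06, - 228, - 186, - 42,783/14,866/15, 491, 753,803,992] 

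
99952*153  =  15292656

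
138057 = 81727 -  - 56330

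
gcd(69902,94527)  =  1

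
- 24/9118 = -1  +  4547/4559=- 0.00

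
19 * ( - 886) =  - 16834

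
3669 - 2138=1531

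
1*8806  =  8806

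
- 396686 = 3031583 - 3428269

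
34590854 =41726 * 829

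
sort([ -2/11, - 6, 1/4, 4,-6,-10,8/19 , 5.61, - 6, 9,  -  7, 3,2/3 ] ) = [- 10, - 7,-6,-6,-6,-2/11,1/4,8/19,2/3,3, 4, 5.61,9 ] 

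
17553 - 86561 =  - 69008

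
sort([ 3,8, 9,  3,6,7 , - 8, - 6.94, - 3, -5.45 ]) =[ - 8, - 6.94, - 5.45, - 3, 3, 3,  6,  7,8,9]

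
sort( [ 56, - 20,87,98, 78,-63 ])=[ -63, - 20,56,78, 87,98]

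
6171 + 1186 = 7357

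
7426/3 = 2475 + 1/3 = 2475.33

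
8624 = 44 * 196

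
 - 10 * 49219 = -492190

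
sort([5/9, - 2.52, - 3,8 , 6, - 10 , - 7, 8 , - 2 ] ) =[-10, - 7,-3 ,  -  2.52, - 2,5/9,6,8 , 8] 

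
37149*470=17460030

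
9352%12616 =9352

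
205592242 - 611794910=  -406202668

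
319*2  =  638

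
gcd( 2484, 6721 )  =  1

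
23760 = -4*( - 5940)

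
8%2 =0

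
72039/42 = 1715 + 3/14 = 1715.21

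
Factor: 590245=5^1*97^1  *  1217^1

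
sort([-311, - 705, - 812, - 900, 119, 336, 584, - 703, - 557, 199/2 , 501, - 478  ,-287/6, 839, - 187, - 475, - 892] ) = [ - 900, - 892, - 812, - 705,-703, - 557, - 478,-475 , - 311, - 187, - 287/6,199/2,119,  336 , 501, 584, 839]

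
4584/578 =2292/289 = 7.93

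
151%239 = 151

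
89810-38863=50947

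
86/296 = 43/148  =  0.29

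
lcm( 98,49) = 98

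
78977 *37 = 2922149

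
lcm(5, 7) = 35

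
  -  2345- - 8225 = 5880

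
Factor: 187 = 11^1*17^1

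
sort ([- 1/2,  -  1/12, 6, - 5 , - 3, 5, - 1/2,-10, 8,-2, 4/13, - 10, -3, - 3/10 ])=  [ - 10 , - 10,  -  5, - 3, - 3, - 2, - 1/2, - 1/2, - 3/10,-1/12, 4/13,5,6, 8 ]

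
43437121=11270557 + 32166564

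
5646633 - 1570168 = 4076465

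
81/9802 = 81/9802 = 0.01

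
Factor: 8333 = 13^1*641^1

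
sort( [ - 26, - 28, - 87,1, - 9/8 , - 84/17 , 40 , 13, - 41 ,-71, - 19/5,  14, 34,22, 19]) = [ - 87, - 71, - 41, - 28, - 26, - 84/17, - 19/5, - 9/8, 1,  13, 14, 19, 22,34, 40 ] 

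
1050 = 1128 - 78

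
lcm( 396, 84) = 2772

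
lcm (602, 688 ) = 4816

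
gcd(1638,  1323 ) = 63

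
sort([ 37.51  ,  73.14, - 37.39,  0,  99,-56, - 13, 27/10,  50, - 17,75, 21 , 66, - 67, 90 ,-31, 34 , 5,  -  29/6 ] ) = [ - 67, - 56, - 37.39, - 31, - 17, - 13,-29/6,0, 27/10,5,21, 34, 37.51,50,  66, 73.14,75, 90,99 ] 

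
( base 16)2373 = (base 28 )bg3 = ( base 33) 8B0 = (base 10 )9075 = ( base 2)10001101110011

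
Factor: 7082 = 2^1*3541^1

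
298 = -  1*( - 298 )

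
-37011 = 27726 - 64737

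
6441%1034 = 237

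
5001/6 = 1667/2 = 833.50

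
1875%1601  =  274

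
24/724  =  6/181 = 0.03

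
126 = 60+66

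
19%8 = 3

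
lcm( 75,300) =300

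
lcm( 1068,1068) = 1068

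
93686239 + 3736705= 97422944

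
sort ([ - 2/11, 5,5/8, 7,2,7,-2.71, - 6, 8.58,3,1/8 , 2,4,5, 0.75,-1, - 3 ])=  [  -  6,-3, - 2.71,- 1, - 2/11, 1/8,  5/8, 0.75, 2,2,3,4 , 5,5 , 7,  7,8.58]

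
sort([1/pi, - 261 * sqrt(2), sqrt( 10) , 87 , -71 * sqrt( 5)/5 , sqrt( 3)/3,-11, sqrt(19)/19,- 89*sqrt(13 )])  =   [ - 261*sqrt ( 2), - 89 * sqrt( 13), - 71*sqrt( 5)/5, - 11,sqrt(19) /19,1/pi, sqrt( 3 ) /3 , sqrt( 10), 87]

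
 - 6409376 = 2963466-9372842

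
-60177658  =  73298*( - 821)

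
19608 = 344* 57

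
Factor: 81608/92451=2^3*3^( -1)*101^2*30817^(-1)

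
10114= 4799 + 5315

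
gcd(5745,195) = 15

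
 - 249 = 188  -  437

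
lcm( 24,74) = 888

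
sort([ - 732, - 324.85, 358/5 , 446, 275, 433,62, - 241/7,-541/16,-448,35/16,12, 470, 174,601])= [ - 732, - 448, - 324.85, - 241/7, - 541/16, 35/16,  12,62, 358/5,174, 275 , 433,446,470 , 601] 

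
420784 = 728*578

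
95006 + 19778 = 114784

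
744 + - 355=389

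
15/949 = 15/949 = 0.02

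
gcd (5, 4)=1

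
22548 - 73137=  - 50589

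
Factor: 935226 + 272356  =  2^1*603791^1 = 1207582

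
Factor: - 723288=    - 2^3 * 3^1*30137^1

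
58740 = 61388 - 2648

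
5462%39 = 2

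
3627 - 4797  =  -1170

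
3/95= 3/95= 0.03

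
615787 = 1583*389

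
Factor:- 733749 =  - 3^1*244583^1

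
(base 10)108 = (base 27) 40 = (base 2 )1101100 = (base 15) 73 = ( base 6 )300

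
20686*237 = 4902582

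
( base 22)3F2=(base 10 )1784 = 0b11011111000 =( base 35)1FY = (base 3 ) 2110002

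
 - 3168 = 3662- 6830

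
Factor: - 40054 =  - 2^1 * 7^1*2861^1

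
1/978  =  1/978 = 0.00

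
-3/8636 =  - 3/8636 = - 0.00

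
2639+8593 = 11232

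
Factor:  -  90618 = - 2^1*3^1*11^1*1373^1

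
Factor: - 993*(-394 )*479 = 2^1*3^1*197^1*331^1*479^1 = 187404918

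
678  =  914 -236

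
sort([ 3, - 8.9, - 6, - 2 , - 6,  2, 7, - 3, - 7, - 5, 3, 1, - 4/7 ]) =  [ - 8.9, - 7, -6, - 6, - 5, - 3, - 2, - 4/7, 1,2,3,  3, 7]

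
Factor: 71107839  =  3^2*11^1* 277^1*2593^1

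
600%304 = 296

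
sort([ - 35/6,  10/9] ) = [-35/6, 10/9]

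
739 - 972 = - 233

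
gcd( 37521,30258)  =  9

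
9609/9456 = 3203/3152 = 1.02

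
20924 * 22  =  460328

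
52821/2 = 52821/2 =26410.50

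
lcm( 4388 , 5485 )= 21940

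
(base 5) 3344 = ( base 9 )576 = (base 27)hf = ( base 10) 474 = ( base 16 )1DA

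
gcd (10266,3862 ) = 2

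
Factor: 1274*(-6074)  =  - 2^2 *7^2*13^1*3037^1 = - 7738276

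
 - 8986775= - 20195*445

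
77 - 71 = 6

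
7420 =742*10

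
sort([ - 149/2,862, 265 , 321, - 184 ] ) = [ - 184, - 149/2,265,321,862] 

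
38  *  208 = 7904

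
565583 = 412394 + 153189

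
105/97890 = 7/6526 = 0.00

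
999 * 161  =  160839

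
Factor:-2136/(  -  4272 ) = 1/2 = 2^( - 1)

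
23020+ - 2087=20933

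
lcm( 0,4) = 0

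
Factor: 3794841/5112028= 2^( - 2)*3^2*557^1 * 757^1 * 1278007^( - 1 )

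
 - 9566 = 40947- 50513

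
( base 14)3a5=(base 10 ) 733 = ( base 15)33d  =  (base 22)1b7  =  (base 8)1335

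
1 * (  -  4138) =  - 4138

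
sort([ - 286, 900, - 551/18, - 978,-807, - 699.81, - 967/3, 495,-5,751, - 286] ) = [ - 978,-807 , - 699.81, - 967/3, - 286, - 286, - 551/18, - 5, 495,751, 900 ] 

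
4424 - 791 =3633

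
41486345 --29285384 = 70771729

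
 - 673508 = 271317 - 944825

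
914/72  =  12 +25/36 =12.69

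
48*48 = 2304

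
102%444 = 102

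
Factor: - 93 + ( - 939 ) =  - 1032 = -  2^3*3^1*43^1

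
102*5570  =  568140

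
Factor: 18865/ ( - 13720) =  - 2^( - 3)*11^1 = - 11/8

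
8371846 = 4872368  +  3499478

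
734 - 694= 40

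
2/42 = 1/21 =0.05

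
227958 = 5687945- 5459987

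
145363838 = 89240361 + 56123477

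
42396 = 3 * 14132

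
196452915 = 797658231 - 601205316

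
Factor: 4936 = 2^3*617^1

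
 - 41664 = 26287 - 67951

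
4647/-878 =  - 4647/878 =- 5.29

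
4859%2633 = 2226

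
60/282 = 10/47 = 0.21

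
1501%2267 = 1501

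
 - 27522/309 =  - 90  +  96/103 = - 89.07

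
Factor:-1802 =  - 2^1  *17^1*53^1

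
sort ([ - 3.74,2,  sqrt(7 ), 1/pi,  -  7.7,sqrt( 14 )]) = [-7.7, - 3.74,1/pi, 2,sqrt ( 7),sqrt (14 ) ]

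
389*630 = 245070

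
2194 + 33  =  2227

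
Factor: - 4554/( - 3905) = 414/355 = 2^1*3^2*5^( - 1 )*23^1* 71^(  -  1) 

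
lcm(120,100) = 600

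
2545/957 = 2 + 631/957 = 2.66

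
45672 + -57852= - 12180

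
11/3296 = 11/3296 = 0.00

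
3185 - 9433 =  - 6248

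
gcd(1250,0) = 1250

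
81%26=3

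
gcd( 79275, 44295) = 15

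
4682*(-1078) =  - 5047196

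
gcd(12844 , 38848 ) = 4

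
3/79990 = 3/79990 =0.00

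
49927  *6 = 299562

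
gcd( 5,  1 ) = 1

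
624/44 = 156/11  =  14.18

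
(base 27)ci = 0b101010110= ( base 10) 342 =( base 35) 9R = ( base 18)110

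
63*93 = 5859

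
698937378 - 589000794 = 109936584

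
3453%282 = 69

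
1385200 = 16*86575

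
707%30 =17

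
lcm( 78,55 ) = 4290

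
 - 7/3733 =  - 1 + 3726/3733 = - 0.00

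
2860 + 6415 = 9275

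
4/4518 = 2/2259  =  0.00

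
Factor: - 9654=-2^1*3^1*1609^1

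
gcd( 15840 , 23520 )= 480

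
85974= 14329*6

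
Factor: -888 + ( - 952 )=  - 1840= -  2^4*5^1*23^1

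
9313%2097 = 925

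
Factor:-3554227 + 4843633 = 2^1*3^1 * 311^1*691^1 = 1289406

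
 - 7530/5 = -1506  =  -1506.00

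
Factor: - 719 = -719^1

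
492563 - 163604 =328959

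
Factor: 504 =2^3*3^2*7^1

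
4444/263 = 4444/263 = 16.90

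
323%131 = 61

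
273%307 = 273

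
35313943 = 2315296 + 32998647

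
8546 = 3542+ 5004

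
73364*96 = 7042944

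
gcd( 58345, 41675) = 8335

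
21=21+0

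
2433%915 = 603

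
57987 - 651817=  -  593830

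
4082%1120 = 722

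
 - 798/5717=  -  1+4919/5717 = - 0.14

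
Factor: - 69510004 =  - 2^2*17377501^1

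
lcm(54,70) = 1890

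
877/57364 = 877/57364= 0.02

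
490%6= 4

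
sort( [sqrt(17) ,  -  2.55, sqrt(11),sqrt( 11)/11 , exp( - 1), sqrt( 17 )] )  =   [ - 2.55,sqrt(11 ) /11 , exp( - 1), sqrt(11) , sqrt(17) , sqrt(17) ] 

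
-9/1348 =-9/1348 = -0.01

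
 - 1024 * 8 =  - 8192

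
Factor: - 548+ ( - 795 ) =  - 1343 = - 17^1*79^1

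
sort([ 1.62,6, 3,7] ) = [ 1.62, 3,6,7]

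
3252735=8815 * 369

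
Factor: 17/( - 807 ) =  - 3^(-1 )*17^1*269^( - 1 )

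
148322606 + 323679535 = 472002141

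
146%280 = 146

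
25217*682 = 17197994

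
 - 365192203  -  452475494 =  - 817667697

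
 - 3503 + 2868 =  - 635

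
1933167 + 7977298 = 9910465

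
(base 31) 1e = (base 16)2D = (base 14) 33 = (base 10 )45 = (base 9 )50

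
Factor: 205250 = 2^1*5^3 * 821^1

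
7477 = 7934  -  457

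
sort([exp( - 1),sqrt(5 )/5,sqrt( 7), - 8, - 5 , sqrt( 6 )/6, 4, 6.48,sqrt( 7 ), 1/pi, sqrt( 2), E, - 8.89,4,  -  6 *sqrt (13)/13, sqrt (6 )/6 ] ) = [-8.89, - 8, - 5, -6*sqrt ( 13) /13, 1/pi,exp( - 1),sqrt( 6)/6, sqrt( 6 ) /6,sqrt(5 ) /5 , sqrt(2),sqrt( 7 ), sqrt( 7) , E, 4 , 4,6.48]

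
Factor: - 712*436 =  - 2^5 * 89^1*109^1 = - 310432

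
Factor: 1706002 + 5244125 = 6950127  =  3^1*17^1*136277^1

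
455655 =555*821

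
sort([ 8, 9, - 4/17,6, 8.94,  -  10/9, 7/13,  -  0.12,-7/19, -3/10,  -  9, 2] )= [ - 9, - 10/9, - 7/19,-3/10, - 4/17, - 0.12,7/13,2, 6,8, 8.94 , 9]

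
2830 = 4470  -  1640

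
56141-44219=11922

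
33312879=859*38781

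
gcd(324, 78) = 6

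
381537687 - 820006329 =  -438468642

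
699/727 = 699/727 = 0.96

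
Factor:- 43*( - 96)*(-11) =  -45408 = -2^5*3^1*11^1*43^1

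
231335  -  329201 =-97866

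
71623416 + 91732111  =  163355527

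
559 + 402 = 961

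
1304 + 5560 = 6864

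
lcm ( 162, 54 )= 162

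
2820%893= 141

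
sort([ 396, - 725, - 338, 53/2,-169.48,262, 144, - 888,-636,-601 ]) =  [ - 888, - 725,-636, - 601, - 338, - 169.48,53/2, 144 , 262,396] 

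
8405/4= 2101+1/4 =2101.25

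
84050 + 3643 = 87693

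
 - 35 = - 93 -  - 58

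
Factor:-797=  - 797^1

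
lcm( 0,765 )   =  0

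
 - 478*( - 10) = 4780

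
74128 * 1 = 74128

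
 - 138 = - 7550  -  - 7412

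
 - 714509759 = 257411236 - 971920995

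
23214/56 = 11607/28 =414.54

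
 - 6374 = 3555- 9929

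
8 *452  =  3616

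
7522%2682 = 2158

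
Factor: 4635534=2^1*3^1*29^1*26641^1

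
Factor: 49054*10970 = 538122380= 2^2 * 5^1 *1097^1*  24527^1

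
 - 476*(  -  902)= 429352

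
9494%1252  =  730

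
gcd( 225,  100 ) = 25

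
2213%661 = 230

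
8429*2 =16858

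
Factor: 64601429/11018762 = 2^( - 1) * 79^( - 1) * 1031^1*62659^1*69739^( - 1) 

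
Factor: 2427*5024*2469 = 2^5*3^2*157^1*809^1*  823^1 = 30105129312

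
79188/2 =39594 = 39594.00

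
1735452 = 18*96414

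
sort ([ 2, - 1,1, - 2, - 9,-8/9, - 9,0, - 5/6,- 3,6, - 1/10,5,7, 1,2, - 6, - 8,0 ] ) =[ -9,-9, - 8 , - 6, - 3,-2, - 1 ,- 8/9,  -  5/6, - 1/10, 0, 0,1, 1, 2 , 2,5, 6,7] 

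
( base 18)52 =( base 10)92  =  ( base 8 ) 134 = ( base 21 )48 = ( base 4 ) 1130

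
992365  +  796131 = 1788496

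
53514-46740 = 6774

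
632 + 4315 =4947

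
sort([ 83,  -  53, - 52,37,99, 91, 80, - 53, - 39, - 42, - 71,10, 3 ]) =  [ - 71, - 53, - 53 , - 52, - 42, - 39,3, 10,37,80, 83,91, 99]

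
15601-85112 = -69511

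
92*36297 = 3339324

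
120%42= 36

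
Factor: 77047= 77047^1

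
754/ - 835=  - 1+ 81/835 =- 0.90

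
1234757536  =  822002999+412754537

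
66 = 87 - 21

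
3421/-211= - 17 + 166/211 = - 16.21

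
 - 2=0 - 2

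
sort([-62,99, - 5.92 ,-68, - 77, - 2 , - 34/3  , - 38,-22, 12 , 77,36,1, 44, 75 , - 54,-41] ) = [ - 77,-68, - 62, - 54, - 41,  -  38,-22, - 34/3, - 5.92 ,  -  2 , 1, 12 , 36,44, 75 , 77 , 99]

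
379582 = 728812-349230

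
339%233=106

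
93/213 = 31/71 =0.44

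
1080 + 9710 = 10790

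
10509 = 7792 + 2717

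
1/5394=1/5394 = 0.00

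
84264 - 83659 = 605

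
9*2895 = 26055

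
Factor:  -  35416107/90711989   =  -3^2 * 59^1*66697^1*90711989^ ( - 1 ) 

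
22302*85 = 1895670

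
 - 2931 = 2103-5034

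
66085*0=0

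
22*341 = 7502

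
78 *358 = 27924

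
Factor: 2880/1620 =2^4*3^(-2) = 16/9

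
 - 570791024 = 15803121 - 586594145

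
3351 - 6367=-3016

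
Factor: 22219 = 17^1*1307^1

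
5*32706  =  163530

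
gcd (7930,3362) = 2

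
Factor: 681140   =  2^2 * 5^1*34057^1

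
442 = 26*17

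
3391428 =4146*818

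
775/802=775/802 = 0.97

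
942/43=21  +  39/43 = 21.91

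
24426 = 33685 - 9259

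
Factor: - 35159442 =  - 2^1*3^1*127^1*46141^1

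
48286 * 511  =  24674146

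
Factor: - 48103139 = -7^1*71^1 *96787^1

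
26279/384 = 26279/384 = 68.43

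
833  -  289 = 544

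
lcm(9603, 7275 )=240075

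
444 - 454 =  - 10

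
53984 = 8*6748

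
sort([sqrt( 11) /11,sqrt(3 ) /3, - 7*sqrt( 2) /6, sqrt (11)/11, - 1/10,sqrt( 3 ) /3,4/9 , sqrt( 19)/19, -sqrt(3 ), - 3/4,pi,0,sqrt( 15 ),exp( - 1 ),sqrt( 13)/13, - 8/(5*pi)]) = [-sqrt( 3 ), - 7*sqrt( 2 ) /6, - 3/4, - 8/( 5 * pi), - 1/10, 0, sqrt( 19)/19 , sqrt( 13 ) /13,sqrt( 11) /11 , sqrt( 11) /11,exp( - 1),4/9, sqrt(3)/3,  sqrt( 3) /3, pi,sqrt(15) ]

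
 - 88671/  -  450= 197 + 7/150 = 197.05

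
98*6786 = 665028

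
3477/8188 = 3477/8188=0.42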